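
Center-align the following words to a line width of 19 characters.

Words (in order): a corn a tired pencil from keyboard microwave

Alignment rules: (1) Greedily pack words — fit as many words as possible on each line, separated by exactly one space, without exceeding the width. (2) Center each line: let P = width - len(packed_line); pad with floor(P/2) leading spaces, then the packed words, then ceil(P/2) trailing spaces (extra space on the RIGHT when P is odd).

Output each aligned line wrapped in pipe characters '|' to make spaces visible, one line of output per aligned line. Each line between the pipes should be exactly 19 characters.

Answer: |  a corn a tired   |
|    pencil from    |
|keyboard microwave |

Derivation:
Line 1: ['a', 'corn', 'a', 'tired'] (min_width=14, slack=5)
Line 2: ['pencil', 'from'] (min_width=11, slack=8)
Line 3: ['keyboard', 'microwave'] (min_width=18, slack=1)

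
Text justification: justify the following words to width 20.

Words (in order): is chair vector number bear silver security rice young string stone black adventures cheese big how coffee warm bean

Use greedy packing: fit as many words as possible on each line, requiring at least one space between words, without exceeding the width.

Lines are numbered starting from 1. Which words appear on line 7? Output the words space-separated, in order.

Answer: bean

Derivation:
Line 1: ['is', 'chair', 'vector'] (min_width=15, slack=5)
Line 2: ['number', 'bear', 'silver'] (min_width=18, slack=2)
Line 3: ['security', 'rice', 'young'] (min_width=19, slack=1)
Line 4: ['string', 'stone', 'black'] (min_width=18, slack=2)
Line 5: ['adventures', 'cheese'] (min_width=17, slack=3)
Line 6: ['big', 'how', 'coffee', 'warm'] (min_width=19, slack=1)
Line 7: ['bean'] (min_width=4, slack=16)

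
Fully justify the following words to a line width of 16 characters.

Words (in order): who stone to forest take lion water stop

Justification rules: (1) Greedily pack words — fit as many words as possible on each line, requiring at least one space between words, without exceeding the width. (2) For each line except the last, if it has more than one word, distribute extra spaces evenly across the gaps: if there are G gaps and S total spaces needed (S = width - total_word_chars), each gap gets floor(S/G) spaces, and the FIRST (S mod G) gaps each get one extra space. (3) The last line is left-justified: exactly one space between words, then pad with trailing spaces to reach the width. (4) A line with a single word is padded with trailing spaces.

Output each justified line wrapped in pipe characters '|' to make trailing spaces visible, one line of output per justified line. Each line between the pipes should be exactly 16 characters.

Answer: |who   stone   to|
|forest take lion|
|water stop      |

Derivation:
Line 1: ['who', 'stone', 'to'] (min_width=12, slack=4)
Line 2: ['forest', 'take', 'lion'] (min_width=16, slack=0)
Line 3: ['water', 'stop'] (min_width=10, slack=6)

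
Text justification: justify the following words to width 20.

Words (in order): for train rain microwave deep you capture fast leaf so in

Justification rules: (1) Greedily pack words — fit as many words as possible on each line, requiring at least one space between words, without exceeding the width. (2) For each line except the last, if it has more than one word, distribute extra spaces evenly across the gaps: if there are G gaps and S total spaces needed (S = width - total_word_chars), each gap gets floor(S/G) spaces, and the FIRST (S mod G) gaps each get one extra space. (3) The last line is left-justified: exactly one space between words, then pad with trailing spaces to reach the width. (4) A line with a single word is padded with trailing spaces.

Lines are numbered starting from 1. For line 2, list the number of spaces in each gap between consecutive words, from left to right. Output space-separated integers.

Line 1: ['for', 'train', 'rain'] (min_width=14, slack=6)
Line 2: ['microwave', 'deep', 'you'] (min_width=18, slack=2)
Line 3: ['capture', 'fast', 'leaf', 'so'] (min_width=20, slack=0)
Line 4: ['in'] (min_width=2, slack=18)

Answer: 2 2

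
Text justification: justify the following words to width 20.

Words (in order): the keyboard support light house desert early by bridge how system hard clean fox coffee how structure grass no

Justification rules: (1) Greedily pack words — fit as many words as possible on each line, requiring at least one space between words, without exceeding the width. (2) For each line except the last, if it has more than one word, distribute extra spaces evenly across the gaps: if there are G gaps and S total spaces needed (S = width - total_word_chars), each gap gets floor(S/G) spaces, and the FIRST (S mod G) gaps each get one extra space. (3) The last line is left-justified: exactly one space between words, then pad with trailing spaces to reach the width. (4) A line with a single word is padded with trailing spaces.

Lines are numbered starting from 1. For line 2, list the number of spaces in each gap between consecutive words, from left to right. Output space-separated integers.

Answer: 2 2

Derivation:
Line 1: ['the', 'keyboard', 'support'] (min_width=20, slack=0)
Line 2: ['light', 'house', 'desert'] (min_width=18, slack=2)
Line 3: ['early', 'by', 'bridge', 'how'] (min_width=19, slack=1)
Line 4: ['system', 'hard', 'clean'] (min_width=17, slack=3)
Line 5: ['fox', 'coffee', 'how'] (min_width=14, slack=6)
Line 6: ['structure', 'grass', 'no'] (min_width=18, slack=2)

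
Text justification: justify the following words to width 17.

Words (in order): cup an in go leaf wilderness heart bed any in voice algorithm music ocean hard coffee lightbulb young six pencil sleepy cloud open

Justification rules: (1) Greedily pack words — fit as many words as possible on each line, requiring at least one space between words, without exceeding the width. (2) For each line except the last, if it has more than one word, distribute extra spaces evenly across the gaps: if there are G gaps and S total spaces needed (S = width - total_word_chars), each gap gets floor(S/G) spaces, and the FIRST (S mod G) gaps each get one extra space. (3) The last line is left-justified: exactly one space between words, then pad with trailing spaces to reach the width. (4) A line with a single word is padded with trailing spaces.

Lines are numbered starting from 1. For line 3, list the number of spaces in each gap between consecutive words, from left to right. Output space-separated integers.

Answer: 2 1 1

Derivation:
Line 1: ['cup', 'an', 'in', 'go', 'leaf'] (min_width=17, slack=0)
Line 2: ['wilderness', 'heart'] (min_width=16, slack=1)
Line 3: ['bed', 'any', 'in', 'voice'] (min_width=16, slack=1)
Line 4: ['algorithm', 'music'] (min_width=15, slack=2)
Line 5: ['ocean', 'hard', 'coffee'] (min_width=17, slack=0)
Line 6: ['lightbulb', 'young'] (min_width=15, slack=2)
Line 7: ['six', 'pencil', 'sleepy'] (min_width=17, slack=0)
Line 8: ['cloud', 'open'] (min_width=10, slack=7)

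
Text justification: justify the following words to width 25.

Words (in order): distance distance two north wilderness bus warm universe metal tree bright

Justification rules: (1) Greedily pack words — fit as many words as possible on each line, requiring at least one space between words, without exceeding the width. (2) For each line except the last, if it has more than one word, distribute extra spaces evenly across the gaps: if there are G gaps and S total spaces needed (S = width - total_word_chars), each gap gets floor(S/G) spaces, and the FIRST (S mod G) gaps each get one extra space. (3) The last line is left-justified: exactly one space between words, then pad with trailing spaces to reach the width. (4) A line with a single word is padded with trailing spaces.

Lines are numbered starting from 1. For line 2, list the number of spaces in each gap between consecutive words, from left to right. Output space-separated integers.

Line 1: ['distance', 'distance', 'two'] (min_width=21, slack=4)
Line 2: ['north', 'wilderness', 'bus', 'warm'] (min_width=25, slack=0)
Line 3: ['universe', 'metal', 'tree'] (min_width=19, slack=6)
Line 4: ['bright'] (min_width=6, slack=19)

Answer: 1 1 1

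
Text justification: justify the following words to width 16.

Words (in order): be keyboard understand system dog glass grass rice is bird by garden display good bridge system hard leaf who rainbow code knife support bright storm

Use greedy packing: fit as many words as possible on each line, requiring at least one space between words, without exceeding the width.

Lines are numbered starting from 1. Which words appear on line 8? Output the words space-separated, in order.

Answer: hard leaf who

Derivation:
Line 1: ['be', 'keyboard'] (min_width=11, slack=5)
Line 2: ['understand'] (min_width=10, slack=6)
Line 3: ['system', 'dog', 'glass'] (min_width=16, slack=0)
Line 4: ['grass', 'rice', 'is'] (min_width=13, slack=3)
Line 5: ['bird', 'by', 'garden'] (min_width=14, slack=2)
Line 6: ['display', 'good'] (min_width=12, slack=4)
Line 7: ['bridge', 'system'] (min_width=13, slack=3)
Line 8: ['hard', 'leaf', 'who'] (min_width=13, slack=3)
Line 9: ['rainbow', 'code'] (min_width=12, slack=4)
Line 10: ['knife', 'support'] (min_width=13, slack=3)
Line 11: ['bright', 'storm'] (min_width=12, slack=4)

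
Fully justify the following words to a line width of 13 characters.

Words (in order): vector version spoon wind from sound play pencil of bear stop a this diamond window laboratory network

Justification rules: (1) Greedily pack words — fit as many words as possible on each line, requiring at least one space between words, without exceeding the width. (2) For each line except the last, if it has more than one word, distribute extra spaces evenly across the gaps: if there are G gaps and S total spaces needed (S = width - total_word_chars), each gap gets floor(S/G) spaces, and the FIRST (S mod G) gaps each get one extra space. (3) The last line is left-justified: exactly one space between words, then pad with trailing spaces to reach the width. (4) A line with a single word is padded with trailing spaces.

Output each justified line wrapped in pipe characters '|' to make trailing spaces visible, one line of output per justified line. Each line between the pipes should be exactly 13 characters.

Line 1: ['vector'] (min_width=6, slack=7)
Line 2: ['version', 'spoon'] (min_width=13, slack=0)
Line 3: ['wind', 'from'] (min_width=9, slack=4)
Line 4: ['sound', 'play'] (min_width=10, slack=3)
Line 5: ['pencil', 'of'] (min_width=9, slack=4)
Line 6: ['bear', 'stop', 'a'] (min_width=11, slack=2)
Line 7: ['this', 'diamond'] (min_width=12, slack=1)
Line 8: ['window'] (min_width=6, slack=7)
Line 9: ['laboratory'] (min_width=10, slack=3)
Line 10: ['network'] (min_width=7, slack=6)

Answer: |vector       |
|version spoon|
|wind     from|
|sound    play|
|pencil     of|
|bear  stop  a|
|this  diamond|
|window       |
|laboratory   |
|network      |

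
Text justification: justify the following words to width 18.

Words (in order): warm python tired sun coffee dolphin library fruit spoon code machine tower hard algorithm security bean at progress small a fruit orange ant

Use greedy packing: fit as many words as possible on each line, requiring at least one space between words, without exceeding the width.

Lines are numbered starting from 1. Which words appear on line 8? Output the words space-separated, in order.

Line 1: ['warm', 'python', 'tired'] (min_width=17, slack=1)
Line 2: ['sun', 'coffee', 'dolphin'] (min_width=18, slack=0)
Line 3: ['library', 'fruit'] (min_width=13, slack=5)
Line 4: ['spoon', 'code', 'machine'] (min_width=18, slack=0)
Line 5: ['tower', 'hard'] (min_width=10, slack=8)
Line 6: ['algorithm', 'security'] (min_width=18, slack=0)
Line 7: ['bean', 'at', 'progress'] (min_width=16, slack=2)
Line 8: ['small', 'a', 'fruit'] (min_width=13, slack=5)
Line 9: ['orange', 'ant'] (min_width=10, slack=8)

Answer: small a fruit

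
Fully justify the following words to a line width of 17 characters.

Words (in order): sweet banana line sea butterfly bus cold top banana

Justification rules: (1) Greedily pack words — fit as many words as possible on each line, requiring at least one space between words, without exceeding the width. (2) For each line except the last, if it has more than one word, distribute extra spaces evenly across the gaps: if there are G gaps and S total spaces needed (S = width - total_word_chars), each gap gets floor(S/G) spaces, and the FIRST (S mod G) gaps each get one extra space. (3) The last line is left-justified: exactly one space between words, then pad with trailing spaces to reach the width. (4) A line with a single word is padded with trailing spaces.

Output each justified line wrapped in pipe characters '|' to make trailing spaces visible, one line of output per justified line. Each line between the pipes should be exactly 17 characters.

Line 1: ['sweet', 'banana', 'line'] (min_width=17, slack=0)
Line 2: ['sea', 'butterfly', 'bus'] (min_width=17, slack=0)
Line 3: ['cold', 'top', 'banana'] (min_width=15, slack=2)

Answer: |sweet banana line|
|sea butterfly bus|
|cold top banana  |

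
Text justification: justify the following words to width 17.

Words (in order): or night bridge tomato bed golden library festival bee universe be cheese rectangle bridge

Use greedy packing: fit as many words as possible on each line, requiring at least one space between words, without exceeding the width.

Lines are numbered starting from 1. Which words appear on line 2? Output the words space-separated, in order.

Line 1: ['or', 'night', 'bridge'] (min_width=15, slack=2)
Line 2: ['tomato', 'bed', 'golden'] (min_width=17, slack=0)
Line 3: ['library', 'festival'] (min_width=16, slack=1)
Line 4: ['bee', 'universe', 'be'] (min_width=15, slack=2)
Line 5: ['cheese', 'rectangle'] (min_width=16, slack=1)
Line 6: ['bridge'] (min_width=6, slack=11)

Answer: tomato bed golden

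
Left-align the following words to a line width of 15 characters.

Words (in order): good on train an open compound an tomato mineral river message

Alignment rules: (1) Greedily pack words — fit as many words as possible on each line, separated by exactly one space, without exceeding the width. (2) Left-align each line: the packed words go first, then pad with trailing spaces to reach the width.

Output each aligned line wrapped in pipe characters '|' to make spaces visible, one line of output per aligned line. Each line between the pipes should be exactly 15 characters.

Answer: |good on train  |
|an open        |
|compound an    |
|tomato mineral |
|river message  |

Derivation:
Line 1: ['good', 'on', 'train'] (min_width=13, slack=2)
Line 2: ['an', 'open'] (min_width=7, slack=8)
Line 3: ['compound', 'an'] (min_width=11, slack=4)
Line 4: ['tomato', 'mineral'] (min_width=14, slack=1)
Line 5: ['river', 'message'] (min_width=13, slack=2)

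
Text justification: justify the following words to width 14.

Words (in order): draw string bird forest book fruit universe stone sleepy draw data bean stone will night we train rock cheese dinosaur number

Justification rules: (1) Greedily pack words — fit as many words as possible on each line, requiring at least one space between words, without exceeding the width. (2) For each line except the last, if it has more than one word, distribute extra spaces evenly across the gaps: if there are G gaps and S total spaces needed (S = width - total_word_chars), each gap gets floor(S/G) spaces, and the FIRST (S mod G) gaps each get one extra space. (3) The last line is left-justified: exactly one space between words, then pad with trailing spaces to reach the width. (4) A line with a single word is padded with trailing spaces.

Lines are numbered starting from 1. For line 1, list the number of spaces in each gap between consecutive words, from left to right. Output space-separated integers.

Answer: 4

Derivation:
Line 1: ['draw', 'string'] (min_width=11, slack=3)
Line 2: ['bird', 'forest'] (min_width=11, slack=3)
Line 3: ['book', 'fruit'] (min_width=10, slack=4)
Line 4: ['universe', 'stone'] (min_width=14, slack=0)
Line 5: ['sleepy', 'draw'] (min_width=11, slack=3)
Line 6: ['data', 'bean'] (min_width=9, slack=5)
Line 7: ['stone', 'will'] (min_width=10, slack=4)
Line 8: ['night', 'we', 'train'] (min_width=14, slack=0)
Line 9: ['rock', 'cheese'] (min_width=11, slack=3)
Line 10: ['dinosaur'] (min_width=8, slack=6)
Line 11: ['number'] (min_width=6, slack=8)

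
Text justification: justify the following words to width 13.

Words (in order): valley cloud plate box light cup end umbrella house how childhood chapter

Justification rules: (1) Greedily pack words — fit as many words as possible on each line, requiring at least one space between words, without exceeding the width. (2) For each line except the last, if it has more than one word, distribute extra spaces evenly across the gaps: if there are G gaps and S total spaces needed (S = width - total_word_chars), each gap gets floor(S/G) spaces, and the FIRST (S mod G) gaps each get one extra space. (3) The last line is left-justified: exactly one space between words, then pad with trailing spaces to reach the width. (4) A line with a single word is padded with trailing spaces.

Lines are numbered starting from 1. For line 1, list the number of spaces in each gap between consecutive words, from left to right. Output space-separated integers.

Line 1: ['valley', 'cloud'] (min_width=12, slack=1)
Line 2: ['plate', 'box'] (min_width=9, slack=4)
Line 3: ['light', 'cup', 'end'] (min_width=13, slack=0)
Line 4: ['umbrella'] (min_width=8, slack=5)
Line 5: ['house', 'how'] (min_width=9, slack=4)
Line 6: ['childhood'] (min_width=9, slack=4)
Line 7: ['chapter'] (min_width=7, slack=6)

Answer: 2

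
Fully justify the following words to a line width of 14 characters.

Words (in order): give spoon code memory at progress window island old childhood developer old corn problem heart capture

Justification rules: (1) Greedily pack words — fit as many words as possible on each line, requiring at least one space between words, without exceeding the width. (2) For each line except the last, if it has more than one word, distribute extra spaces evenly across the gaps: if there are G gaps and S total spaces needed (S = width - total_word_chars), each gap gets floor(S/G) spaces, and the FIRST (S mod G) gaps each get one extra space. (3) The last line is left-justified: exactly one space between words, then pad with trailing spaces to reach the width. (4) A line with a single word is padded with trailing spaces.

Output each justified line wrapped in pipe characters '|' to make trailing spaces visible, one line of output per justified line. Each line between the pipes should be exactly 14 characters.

Line 1: ['give', 'spoon'] (min_width=10, slack=4)
Line 2: ['code', 'memory', 'at'] (min_width=14, slack=0)
Line 3: ['progress'] (min_width=8, slack=6)
Line 4: ['window', 'island'] (min_width=13, slack=1)
Line 5: ['old', 'childhood'] (min_width=13, slack=1)
Line 6: ['developer', 'old'] (min_width=13, slack=1)
Line 7: ['corn', 'problem'] (min_width=12, slack=2)
Line 8: ['heart', 'capture'] (min_width=13, slack=1)

Answer: |give     spoon|
|code memory at|
|progress      |
|window  island|
|old  childhood|
|developer  old|
|corn   problem|
|heart capture |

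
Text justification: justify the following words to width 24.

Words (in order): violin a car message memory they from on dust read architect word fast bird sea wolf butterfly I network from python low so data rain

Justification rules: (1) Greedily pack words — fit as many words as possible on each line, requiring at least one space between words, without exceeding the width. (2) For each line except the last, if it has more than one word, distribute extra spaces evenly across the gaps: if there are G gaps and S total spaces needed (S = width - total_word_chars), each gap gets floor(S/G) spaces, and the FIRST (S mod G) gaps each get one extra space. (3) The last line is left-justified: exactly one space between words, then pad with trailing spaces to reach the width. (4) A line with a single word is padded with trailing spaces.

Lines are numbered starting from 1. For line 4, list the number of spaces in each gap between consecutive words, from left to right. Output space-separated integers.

Answer: 2 1 1

Derivation:
Line 1: ['violin', 'a', 'car', 'message'] (min_width=20, slack=4)
Line 2: ['memory', 'they', 'from', 'on', 'dust'] (min_width=24, slack=0)
Line 3: ['read', 'architect', 'word', 'fast'] (min_width=24, slack=0)
Line 4: ['bird', 'sea', 'wolf', 'butterfly'] (min_width=23, slack=1)
Line 5: ['I', 'network', 'from', 'python'] (min_width=21, slack=3)
Line 6: ['low', 'so', 'data', 'rain'] (min_width=16, slack=8)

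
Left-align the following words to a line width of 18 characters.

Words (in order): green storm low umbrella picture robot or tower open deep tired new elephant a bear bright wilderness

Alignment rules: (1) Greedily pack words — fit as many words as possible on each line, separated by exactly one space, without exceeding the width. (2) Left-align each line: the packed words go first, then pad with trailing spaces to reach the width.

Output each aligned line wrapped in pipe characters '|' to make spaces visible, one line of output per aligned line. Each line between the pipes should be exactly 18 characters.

Answer: |green storm low   |
|umbrella picture  |
|robot or tower    |
|open deep tired   |
|new elephant a    |
|bear bright       |
|wilderness        |

Derivation:
Line 1: ['green', 'storm', 'low'] (min_width=15, slack=3)
Line 2: ['umbrella', 'picture'] (min_width=16, slack=2)
Line 3: ['robot', 'or', 'tower'] (min_width=14, slack=4)
Line 4: ['open', 'deep', 'tired'] (min_width=15, slack=3)
Line 5: ['new', 'elephant', 'a'] (min_width=14, slack=4)
Line 6: ['bear', 'bright'] (min_width=11, slack=7)
Line 7: ['wilderness'] (min_width=10, slack=8)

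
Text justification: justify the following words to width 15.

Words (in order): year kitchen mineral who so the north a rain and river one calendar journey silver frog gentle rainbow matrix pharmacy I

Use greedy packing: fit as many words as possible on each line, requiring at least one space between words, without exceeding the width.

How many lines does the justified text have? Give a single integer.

Line 1: ['year', 'kitchen'] (min_width=12, slack=3)
Line 2: ['mineral', 'who', 'so'] (min_width=14, slack=1)
Line 3: ['the', 'north', 'a'] (min_width=11, slack=4)
Line 4: ['rain', 'and', 'river'] (min_width=14, slack=1)
Line 5: ['one', 'calendar'] (min_width=12, slack=3)
Line 6: ['journey', 'silver'] (min_width=14, slack=1)
Line 7: ['frog', 'gentle'] (min_width=11, slack=4)
Line 8: ['rainbow', 'matrix'] (min_width=14, slack=1)
Line 9: ['pharmacy', 'I'] (min_width=10, slack=5)
Total lines: 9

Answer: 9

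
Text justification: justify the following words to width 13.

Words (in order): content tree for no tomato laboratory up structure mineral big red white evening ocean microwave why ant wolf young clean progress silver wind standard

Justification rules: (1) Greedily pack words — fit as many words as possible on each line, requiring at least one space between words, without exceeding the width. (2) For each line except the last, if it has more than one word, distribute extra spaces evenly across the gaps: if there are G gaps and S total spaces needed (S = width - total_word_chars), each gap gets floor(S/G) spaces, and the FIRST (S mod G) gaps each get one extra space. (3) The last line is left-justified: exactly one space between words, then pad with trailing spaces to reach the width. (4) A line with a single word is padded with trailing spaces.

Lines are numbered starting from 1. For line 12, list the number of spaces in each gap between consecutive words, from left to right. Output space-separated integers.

Line 1: ['content', 'tree'] (min_width=12, slack=1)
Line 2: ['for', 'no', 'tomato'] (min_width=13, slack=0)
Line 3: ['laboratory', 'up'] (min_width=13, slack=0)
Line 4: ['structure'] (min_width=9, slack=4)
Line 5: ['mineral', 'big'] (min_width=11, slack=2)
Line 6: ['red', 'white'] (min_width=9, slack=4)
Line 7: ['evening', 'ocean'] (min_width=13, slack=0)
Line 8: ['microwave', 'why'] (min_width=13, slack=0)
Line 9: ['ant', 'wolf'] (min_width=8, slack=5)
Line 10: ['young', 'clean'] (min_width=11, slack=2)
Line 11: ['progress'] (min_width=8, slack=5)
Line 12: ['silver', 'wind'] (min_width=11, slack=2)
Line 13: ['standard'] (min_width=8, slack=5)

Answer: 3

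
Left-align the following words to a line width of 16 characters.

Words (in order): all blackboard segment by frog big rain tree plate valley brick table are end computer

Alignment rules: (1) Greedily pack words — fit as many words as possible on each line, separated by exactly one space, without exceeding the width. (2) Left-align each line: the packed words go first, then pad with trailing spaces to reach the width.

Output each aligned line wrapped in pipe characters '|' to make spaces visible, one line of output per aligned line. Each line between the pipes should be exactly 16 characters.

Line 1: ['all', 'blackboard'] (min_width=14, slack=2)
Line 2: ['segment', 'by', 'frog'] (min_width=15, slack=1)
Line 3: ['big', 'rain', 'tree'] (min_width=13, slack=3)
Line 4: ['plate', 'valley'] (min_width=12, slack=4)
Line 5: ['brick', 'table', 'are'] (min_width=15, slack=1)
Line 6: ['end', 'computer'] (min_width=12, slack=4)

Answer: |all blackboard  |
|segment by frog |
|big rain tree   |
|plate valley    |
|brick table are |
|end computer    |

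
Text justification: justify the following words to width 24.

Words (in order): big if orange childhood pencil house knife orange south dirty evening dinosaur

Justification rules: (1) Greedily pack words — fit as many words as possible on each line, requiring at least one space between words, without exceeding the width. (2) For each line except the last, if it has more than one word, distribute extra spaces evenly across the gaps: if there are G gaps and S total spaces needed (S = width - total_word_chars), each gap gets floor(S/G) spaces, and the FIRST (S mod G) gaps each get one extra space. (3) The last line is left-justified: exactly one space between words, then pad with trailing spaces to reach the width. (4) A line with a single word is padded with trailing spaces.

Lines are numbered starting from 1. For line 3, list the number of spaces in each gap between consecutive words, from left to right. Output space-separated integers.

Answer: 4 4

Derivation:
Line 1: ['big', 'if', 'orange', 'childhood'] (min_width=23, slack=1)
Line 2: ['pencil', 'house', 'knife'] (min_width=18, slack=6)
Line 3: ['orange', 'south', 'dirty'] (min_width=18, slack=6)
Line 4: ['evening', 'dinosaur'] (min_width=16, slack=8)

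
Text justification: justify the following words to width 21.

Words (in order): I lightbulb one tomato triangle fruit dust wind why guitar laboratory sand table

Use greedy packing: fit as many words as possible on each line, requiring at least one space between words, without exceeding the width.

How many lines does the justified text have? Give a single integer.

Answer: 4

Derivation:
Line 1: ['I', 'lightbulb', 'one'] (min_width=15, slack=6)
Line 2: ['tomato', 'triangle', 'fruit'] (min_width=21, slack=0)
Line 3: ['dust', 'wind', 'why', 'guitar'] (min_width=20, slack=1)
Line 4: ['laboratory', 'sand', 'table'] (min_width=21, slack=0)
Total lines: 4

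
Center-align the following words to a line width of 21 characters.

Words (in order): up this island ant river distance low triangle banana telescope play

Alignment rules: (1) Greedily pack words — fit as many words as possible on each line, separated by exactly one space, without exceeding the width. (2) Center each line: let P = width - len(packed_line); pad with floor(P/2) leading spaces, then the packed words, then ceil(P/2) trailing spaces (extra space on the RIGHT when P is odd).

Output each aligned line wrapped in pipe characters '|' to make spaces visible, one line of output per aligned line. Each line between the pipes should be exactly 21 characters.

Line 1: ['up', 'this', 'island', 'ant'] (min_width=18, slack=3)
Line 2: ['river', 'distance', 'low'] (min_width=18, slack=3)
Line 3: ['triangle', 'banana'] (min_width=15, slack=6)
Line 4: ['telescope', 'play'] (min_width=14, slack=7)

Answer: | up this island ant  |
| river distance low  |
|   triangle banana   |
|   telescope play    |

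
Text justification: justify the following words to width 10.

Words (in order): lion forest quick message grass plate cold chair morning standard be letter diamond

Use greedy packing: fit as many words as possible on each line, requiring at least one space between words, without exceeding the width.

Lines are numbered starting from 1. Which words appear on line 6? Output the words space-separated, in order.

Answer: plate cold

Derivation:
Line 1: ['lion'] (min_width=4, slack=6)
Line 2: ['forest'] (min_width=6, slack=4)
Line 3: ['quick'] (min_width=5, slack=5)
Line 4: ['message'] (min_width=7, slack=3)
Line 5: ['grass'] (min_width=5, slack=5)
Line 6: ['plate', 'cold'] (min_width=10, slack=0)
Line 7: ['chair'] (min_width=5, slack=5)
Line 8: ['morning'] (min_width=7, slack=3)
Line 9: ['standard'] (min_width=8, slack=2)
Line 10: ['be', 'letter'] (min_width=9, slack=1)
Line 11: ['diamond'] (min_width=7, slack=3)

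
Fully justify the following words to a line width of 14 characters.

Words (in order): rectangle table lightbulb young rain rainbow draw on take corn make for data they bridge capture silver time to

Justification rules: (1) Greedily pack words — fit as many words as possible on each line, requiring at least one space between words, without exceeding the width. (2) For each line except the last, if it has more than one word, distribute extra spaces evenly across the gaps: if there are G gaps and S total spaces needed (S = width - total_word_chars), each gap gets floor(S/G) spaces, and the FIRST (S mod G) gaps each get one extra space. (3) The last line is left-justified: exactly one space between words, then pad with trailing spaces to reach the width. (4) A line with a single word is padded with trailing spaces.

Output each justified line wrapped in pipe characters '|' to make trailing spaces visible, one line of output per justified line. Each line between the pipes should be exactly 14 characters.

Line 1: ['rectangle'] (min_width=9, slack=5)
Line 2: ['table'] (min_width=5, slack=9)
Line 3: ['lightbulb'] (min_width=9, slack=5)
Line 4: ['young', 'rain'] (min_width=10, slack=4)
Line 5: ['rainbow', 'draw'] (min_width=12, slack=2)
Line 6: ['on', 'take', 'corn'] (min_width=12, slack=2)
Line 7: ['make', 'for', 'data'] (min_width=13, slack=1)
Line 8: ['they', 'bridge'] (min_width=11, slack=3)
Line 9: ['capture', 'silver'] (min_width=14, slack=0)
Line 10: ['time', 'to'] (min_width=7, slack=7)

Answer: |rectangle     |
|table         |
|lightbulb     |
|young     rain|
|rainbow   draw|
|on  take  corn|
|make  for data|
|they    bridge|
|capture silver|
|time to       |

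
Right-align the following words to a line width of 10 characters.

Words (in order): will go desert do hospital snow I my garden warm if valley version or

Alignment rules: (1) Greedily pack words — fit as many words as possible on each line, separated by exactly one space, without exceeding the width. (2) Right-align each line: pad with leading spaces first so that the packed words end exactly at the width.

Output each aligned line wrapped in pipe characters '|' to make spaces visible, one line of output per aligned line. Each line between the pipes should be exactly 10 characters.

Answer: |   will go|
| desert do|
|  hospital|
| snow I my|
|    garden|
|   warm if|
|    valley|
|version or|

Derivation:
Line 1: ['will', 'go'] (min_width=7, slack=3)
Line 2: ['desert', 'do'] (min_width=9, slack=1)
Line 3: ['hospital'] (min_width=8, slack=2)
Line 4: ['snow', 'I', 'my'] (min_width=9, slack=1)
Line 5: ['garden'] (min_width=6, slack=4)
Line 6: ['warm', 'if'] (min_width=7, slack=3)
Line 7: ['valley'] (min_width=6, slack=4)
Line 8: ['version', 'or'] (min_width=10, slack=0)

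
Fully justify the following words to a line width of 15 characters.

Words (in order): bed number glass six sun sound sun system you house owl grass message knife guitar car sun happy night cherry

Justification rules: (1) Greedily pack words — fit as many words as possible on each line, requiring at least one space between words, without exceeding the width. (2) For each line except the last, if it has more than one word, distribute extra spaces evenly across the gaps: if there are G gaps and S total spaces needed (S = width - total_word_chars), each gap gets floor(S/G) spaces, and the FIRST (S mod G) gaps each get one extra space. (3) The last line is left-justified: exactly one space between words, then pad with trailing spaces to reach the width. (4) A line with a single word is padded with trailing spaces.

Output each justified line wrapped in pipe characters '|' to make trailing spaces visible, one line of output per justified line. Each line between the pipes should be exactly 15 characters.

Answer: |bed      number|
|glass  six  sun|
|sound       sun|
|system      you|
|house owl grass|
|message   knife|
|guitar  car sun|
|happy     night|
|cherry         |

Derivation:
Line 1: ['bed', 'number'] (min_width=10, slack=5)
Line 2: ['glass', 'six', 'sun'] (min_width=13, slack=2)
Line 3: ['sound', 'sun'] (min_width=9, slack=6)
Line 4: ['system', 'you'] (min_width=10, slack=5)
Line 5: ['house', 'owl', 'grass'] (min_width=15, slack=0)
Line 6: ['message', 'knife'] (min_width=13, slack=2)
Line 7: ['guitar', 'car', 'sun'] (min_width=14, slack=1)
Line 8: ['happy', 'night'] (min_width=11, slack=4)
Line 9: ['cherry'] (min_width=6, slack=9)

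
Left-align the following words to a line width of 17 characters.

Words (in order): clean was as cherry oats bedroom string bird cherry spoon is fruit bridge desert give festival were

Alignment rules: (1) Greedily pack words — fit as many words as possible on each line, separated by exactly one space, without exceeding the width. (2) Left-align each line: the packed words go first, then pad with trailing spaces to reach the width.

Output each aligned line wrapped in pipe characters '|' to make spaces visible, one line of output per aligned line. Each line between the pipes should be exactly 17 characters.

Answer: |clean was as     |
|cherry oats      |
|bedroom string   |
|bird cherry spoon|
|is fruit bridge  |
|desert give      |
|festival were    |

Derivation:
Line 1: ['clean', 'was', 'as'] (min_width=12, slack=5)
Line 2: ['cherry', 'oats'] (min_width=11, slack=6)
Line 3: ['bedroom', 'string'] (min_width=14, slack=3)
Line 4: ['bird', 'cherry', 'spoon'] (min_width=17, slack=0)
Line 5: ['is', 'fruit', 'bridge'] (min_width=15, slack=2)
Line 6: ['desert', 'give'] (min_width=11, slack=6)
Line 7: ['festival', 'were'] (min_width=13, slack=4)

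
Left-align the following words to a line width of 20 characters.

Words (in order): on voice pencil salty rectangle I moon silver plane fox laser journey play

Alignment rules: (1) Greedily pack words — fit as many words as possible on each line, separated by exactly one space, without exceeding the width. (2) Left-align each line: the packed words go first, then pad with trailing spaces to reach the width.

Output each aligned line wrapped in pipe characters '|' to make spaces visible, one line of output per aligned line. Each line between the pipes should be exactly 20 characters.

Answer: |on voice pencil     |
|salty rectangle I   |
|moon silver plane   |
|fox laser journey   |
|play                |

Derivation:
Line 1: ['on', 'voice', 'pencil'] (min_width=15, slack=5)
Line 2: ['salty', 'rectangle', 'I'] (min_width=17, slack=3)
Line 3: ['moon', 'silver', 'plane'] (min_width=17, slack=3)
Line 4: ['fox', 'laser', 'journey'] (min_width=17, slack=3)
Line 5: ['play'] (min_width=4, slack=16)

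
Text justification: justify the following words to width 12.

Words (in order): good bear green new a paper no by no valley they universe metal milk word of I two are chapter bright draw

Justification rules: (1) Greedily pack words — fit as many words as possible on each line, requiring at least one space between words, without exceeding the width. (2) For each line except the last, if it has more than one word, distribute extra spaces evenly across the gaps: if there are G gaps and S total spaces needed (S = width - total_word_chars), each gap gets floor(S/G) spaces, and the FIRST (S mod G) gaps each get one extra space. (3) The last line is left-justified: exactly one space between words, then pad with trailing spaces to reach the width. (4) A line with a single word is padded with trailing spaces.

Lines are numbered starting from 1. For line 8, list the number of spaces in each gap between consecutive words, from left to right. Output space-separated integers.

Answer: 3 2

Derivation:
Line 1: ['good', 'bear'] (min_width=9, slack=3)
Line 2: ['green', 'new', 'a'] (min_width=11, slack=1)
Line 3: ['paper', 'no', 'by'] (min_width=11, slack=1)
Line 4: ['no', 'valley'] (min_width=9, slack=3)
Line 5: ['they'] (min_width=4, slack=8)
Line 6: ['universe'] (min_width=8, slack=4)
Line 7: ['metal', 'milk'] (min_width=10, slack=2)
Line 8: ['word', 'of', 'I'] (min_width=9, slack=3)
Line 9: ['two', 'are'] (min_width=7, slack=5)
Line 10: ['chapter'] (min_width=7, slack=5)
Line 11: ['bright', 'draw'] (min_width=11, slack=1)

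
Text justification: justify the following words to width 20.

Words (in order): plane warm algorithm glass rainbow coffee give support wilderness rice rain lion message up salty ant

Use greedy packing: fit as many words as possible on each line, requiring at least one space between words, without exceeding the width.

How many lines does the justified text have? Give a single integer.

Answer: 6

Derivation:
Line 1: ['plane', 'warm', 'algorithm'] (min_width=20, slack=0)
Line 2: ['glass', 'rainbow', 'coffee'] (min_width=20, slack=0)
Line 3: ['give', 'support'] (min_width=12, slack=8)
Line 4: ['wilderness', 'rice', 'rain'] (min_width=20, slack=0)
Line 5: ['lion', 'message', 'up'] (min_width=15, slack=5)
Line 6: ['salty', 'ant'] (min_width=9, slack=11)
Total lines: 6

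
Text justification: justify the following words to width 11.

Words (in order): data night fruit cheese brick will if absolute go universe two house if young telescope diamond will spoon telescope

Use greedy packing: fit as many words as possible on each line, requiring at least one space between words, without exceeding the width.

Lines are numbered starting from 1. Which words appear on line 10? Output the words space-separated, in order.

Line 1: ['data', 'night'] (min_width=10, slack=1)
Line 2: ['fruit'] (min_width=5, slack=6)
Line 3: ['cheese'] (min_width=6, slack=5)
Line 4: ['brick', 'will'] (min_width=10, slack=1)
Line 5: ['if', 'absolute'] (min_width=11, slack=0)
Line 6: ['go', 'universe'] (min_width=11, slack=0)
Line 7: ['two', 'house'] (min_width=9, slack=2)
Line 8: ['if', 'young'] (min_width=8, slack=3)
Line 9: ['telescope'] (min_width=9, slack=2)
Line 10: ['diamond'] (min_width=7, slack=4)
Line 11: ['will', 'spoon'] (min_width=10, slack=1)
Line 12: ['telescope'] (min_width=9, slack=2)

Answer: diamond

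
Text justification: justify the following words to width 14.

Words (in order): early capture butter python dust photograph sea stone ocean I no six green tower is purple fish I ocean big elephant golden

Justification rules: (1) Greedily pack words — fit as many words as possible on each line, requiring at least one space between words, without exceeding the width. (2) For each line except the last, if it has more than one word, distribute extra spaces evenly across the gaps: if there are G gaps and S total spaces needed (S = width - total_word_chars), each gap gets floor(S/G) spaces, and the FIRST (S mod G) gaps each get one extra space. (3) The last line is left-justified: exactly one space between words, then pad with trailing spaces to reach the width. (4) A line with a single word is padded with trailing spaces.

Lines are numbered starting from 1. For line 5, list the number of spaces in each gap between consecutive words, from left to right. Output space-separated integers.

Line 1: ['early', 'capture'] (min_width=13, slack=1)
Line 2: ['butter', 'python'] (min_width=13, slack=1)
Line 3: ['dust'] (min_width=4, slack=10)
Line 4: ['photograph', 'sea'] (min_width=14, slack=0)
Line 5: ['stone', 'ocean', 'I'] (min_width=13, slack=1)
Line 6: ['no', 'six', 'green'] (min_width=12, slack=2)
Line 7: ['tower', 'is'] (min_width=8, slack=6)
Line 8: ['purple', 'fish', 'I'] (min_width=13, slack=1)
Line 9: ['ocean', 'big'] (min_width=9, slack=5)
Line 10: ['elephant'] (min_width=8, slack=6)
Line 11: ['golden'] (min_width=6, slack=8)

Answer: 2 1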